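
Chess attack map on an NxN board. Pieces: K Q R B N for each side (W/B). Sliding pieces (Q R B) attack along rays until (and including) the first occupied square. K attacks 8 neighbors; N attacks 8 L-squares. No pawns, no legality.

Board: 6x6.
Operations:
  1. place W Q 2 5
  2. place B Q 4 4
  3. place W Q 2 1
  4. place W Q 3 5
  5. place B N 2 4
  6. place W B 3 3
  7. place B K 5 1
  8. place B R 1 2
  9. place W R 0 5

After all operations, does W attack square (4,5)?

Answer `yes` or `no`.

Answer: yes

Derivation:
Op 1: place WQ@(2,5)
Op 2: place BQ@(4,4)
Op 3: place WQ@(2,1)
Op 4: place WQ@(3,5)
Op 5: place BN@(2,4)
Op 6: place WB@(3,3)
Op 7: place BK@(5,1)
Op 8: place BR@(1,2)
Op 9: place WR@(0,5)
Per-piece attacks for W:
  WR@(0,5): attacks (0,4) (0,3) (0,2) (0,1) (0,0) (1,5) (2,5) [ray(1,0) blocked at (2,5)]
  WQ@(2,1): attacks (2,2) (2,3) (2,4) (2,0) (3,1) (4,1) (5,1) (1,1) (0,1) (3,2) (4,3) (5,4) (3,0) (1,2) (1,0) [ray(0,1) blocked at (2,4); ray(1,0) blocked at (5,1); ray(-1,1) blocked at (1,2)]
  WQ@(2,5): attacks (2,4) (3,5) (1,5) (0,5) (3,4) (4,3) (5,2) (1,4) (0,3) [ray(0,-1) blocked at (2,4); ray(1,0) blocked at (3,5); ray(-1,0) blocked at (0,5)]
  WB@(3,3): attacks (4,4) (4,2) (5,1) (2,4) (2,2) (1,1) (0,0) [ray(1,1) blocked at (4,4); ray(1,-1) blocked at (5,1); ray(-1,1) blocked at (2,4)]
  WQ@(3,5): attacks (3,4) (3,3) (4,5) (5,5) (2,5) (4,4) (2,4) [ray(0,-1) blocked at (3,3); ray(-1,0) blocked at (2,5); ray(1,-1) blocked at (4,4); ray(-1,-1) blocked at (2,4)]
W attacks (4,5): yes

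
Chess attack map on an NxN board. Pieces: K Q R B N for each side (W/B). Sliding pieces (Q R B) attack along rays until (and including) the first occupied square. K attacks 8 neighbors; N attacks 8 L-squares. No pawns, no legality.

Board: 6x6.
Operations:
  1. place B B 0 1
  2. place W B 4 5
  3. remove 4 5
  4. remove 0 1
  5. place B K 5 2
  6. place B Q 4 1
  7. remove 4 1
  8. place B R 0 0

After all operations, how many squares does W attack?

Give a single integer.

Op 1: place BB@(0,1)
Op 2: place WB@(4,5)
Op 3: remove (4,5)
Op 4: remove (0,1)
Op 5: place BK@(5,2)
Op 6: place BQ@(4,1)
Op 7: remove (4,1)
Op 8: place BR@(0,0)
Per-piece attacks for W:
Union (0 distinct): (none)

Answer: 0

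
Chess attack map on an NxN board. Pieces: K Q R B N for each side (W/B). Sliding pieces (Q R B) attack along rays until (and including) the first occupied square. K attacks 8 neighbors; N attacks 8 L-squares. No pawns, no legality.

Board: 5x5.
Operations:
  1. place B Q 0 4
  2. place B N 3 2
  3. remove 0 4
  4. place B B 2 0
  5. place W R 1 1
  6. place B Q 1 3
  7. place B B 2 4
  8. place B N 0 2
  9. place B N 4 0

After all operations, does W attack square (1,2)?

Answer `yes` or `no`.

Op 1: place BQ@(0,4)
Op 2: place BN@(3,2)
Op 3: remove (0,4)
Op 4: place BB@(2,0)
Op 5: place WR@(1,1)
Op 6: place BQ@(1,3)
Op 7: place BB@(2,4)
Op 8: place BN@(0,2)
Op 9: place BN@(4,0)
Per-piece attacks for W:
  WR@(1,1): attacks (1,2) (1,3) (1,0) (2,1) (3,1) (4,1) (0,1) [ray(0,1) blocked at (1,3)]
W attacks (1,2): yes

Answer: yes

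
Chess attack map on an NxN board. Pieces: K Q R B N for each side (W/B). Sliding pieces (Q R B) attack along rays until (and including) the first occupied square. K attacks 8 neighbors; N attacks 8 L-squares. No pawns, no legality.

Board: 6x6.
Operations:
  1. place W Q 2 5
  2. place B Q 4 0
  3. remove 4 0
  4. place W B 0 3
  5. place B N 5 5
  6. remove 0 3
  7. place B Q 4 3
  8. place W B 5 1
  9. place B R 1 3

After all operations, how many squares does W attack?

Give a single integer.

Op 1: place WQ@(2,5)
Op 2: place BQ@(4,0)
Op 3: remove (4,0)
Op 4: place WB@(0,3)
Op 5: place BN@(5,5)
Op 6: remove (0,3)
Op 7: place BQ@(4,3)
Op 8: place WB@(5,1)
Op 9: place BR@(1,3)
Per-piece attacks for W:
  WQ@(2,5): attacks (2,4) (2,3) (2,2) (2,1) (2,0) (3,5) (4,5) (5,5) (1,5) (0,5) (3,4) (4,3) (1,4) (0,3) [ray(1,0) blocked at (5,5); ray(1,-1) blocked at (4,3)]
  WB@(5,1): attacks (4,2) (3,3) (2,4) (1,5) (4,0)
Union (17 distinct): (0,3) (0,5) (1,4) (1,5) (2,0) (2,1) (2,2) (2,3) (2,4) (3,3) (3,4) (3,5) (4,0) (4,2) (4,3) (4,5) (5,5)

Answer: 17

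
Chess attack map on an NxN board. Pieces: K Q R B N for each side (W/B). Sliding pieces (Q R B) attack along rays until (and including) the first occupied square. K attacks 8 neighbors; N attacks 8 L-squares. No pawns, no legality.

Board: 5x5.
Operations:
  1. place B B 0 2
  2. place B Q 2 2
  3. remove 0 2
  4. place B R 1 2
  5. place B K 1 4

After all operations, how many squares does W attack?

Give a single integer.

Op 1: place BB@(0,2)
Op 2: place BQ@(2,2)
Op 3: remove (0,2)
Op 4: place BR@(1,2)
Op 5: place BK@(1,4)
Per-piece attacks for W:
Union (0 distinct): (none)

Answer: 0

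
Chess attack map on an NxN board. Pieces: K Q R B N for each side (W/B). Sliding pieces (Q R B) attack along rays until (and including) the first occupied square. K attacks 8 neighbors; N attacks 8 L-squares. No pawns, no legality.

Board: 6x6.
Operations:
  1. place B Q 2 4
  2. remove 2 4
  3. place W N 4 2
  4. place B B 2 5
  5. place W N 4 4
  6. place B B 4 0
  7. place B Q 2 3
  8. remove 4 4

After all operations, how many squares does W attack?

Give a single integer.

Answer: 6

Derivation:
Op 1: place BQ@(2,4)
Op 2: remove (2,4)
Op 3: place WN@(4,2)
Op 4: place BB@(2,5)
Op 5: place WN@(4,4)
Op 6: place BB@(4,0)
Op 7: place BQ@(2,3)
Op 8: remove (4,4)
Per-piece attacks for W:
  WN@(4,2): attacks (5,4) (3,4) (2,3) (5,0) (3,0) (2,1)
Union (6 distinct): (2,1) (2,3) (3,0) (3,4) (5,0) (5,4)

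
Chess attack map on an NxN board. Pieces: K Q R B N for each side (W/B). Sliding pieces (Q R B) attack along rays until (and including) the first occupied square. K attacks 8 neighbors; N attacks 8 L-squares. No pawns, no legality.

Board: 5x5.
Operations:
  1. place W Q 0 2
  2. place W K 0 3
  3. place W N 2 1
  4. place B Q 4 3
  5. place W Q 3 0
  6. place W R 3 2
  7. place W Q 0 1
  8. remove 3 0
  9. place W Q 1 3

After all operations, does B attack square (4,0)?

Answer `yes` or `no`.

Answer: yes

Derivation:
Op 1: place WQ@(0,2)
Op 2: place WK@(0,3)
Op 3: place WN@(2,1)
Op 4: place BQ@(4,3)
Op 5: place WQ@(3,0)
Op 6: place WR@(3,2)
Op 7: place WQ@(0,1)
Op 8: remove (3,0)
Op 9: place WQ@(1,3)
Per-piece attacks for B:
  BQ@(4,3): attacks (4,4) (4,2) (4,1) (4,0) (3,3) (2,3) (1,3) (3,4) (3,2) [ray(-1,0) blocked at (1,3); ray(-1,-1) blocked at (3,2)]
B attacks (4,0): yes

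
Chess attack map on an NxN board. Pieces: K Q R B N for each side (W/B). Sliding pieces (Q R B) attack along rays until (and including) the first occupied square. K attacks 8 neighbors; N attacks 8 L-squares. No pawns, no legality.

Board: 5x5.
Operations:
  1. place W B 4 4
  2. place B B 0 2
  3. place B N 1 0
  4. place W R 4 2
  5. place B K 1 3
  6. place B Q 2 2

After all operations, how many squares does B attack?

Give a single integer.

Answer: 19

Derivation:
Op 1: place WB@(4,4)
Op 2: place BB@(0,2)
Op 3: place BN@(1,0)
Op 4: place WR@(4,2)
Op 5: place BK@(1,3)
Op 6: place BQ@(2,2)
Per-piece attacks for B:
  BB@(0,2): attacks (1,3) (1,1) (2,0) [ray(1,1) blocked at (1,3)]
  BN@(1,0): attacks (2,2) (3,1) (0,2)
  BK@(1,3): attacks (1,4) (1,2) (2,3) (0,3) (2,4) (2,2) (0,4) (0,2)
  BQ@(2,2): attacks (2,3) (2,4) (2,1) (2,0) (3,2) (4,2) (1,2) (0,2) (3,3) (4,4) (3,1) (4,0) (1,3) (1,1) (0,0) [ray(1,0) blocked at (4,2); ray(-1,0) blocked at (0,2); ray(1,1) blocked at (4,4); ray(-1,1) blocked at (1,3)]
Union (19 distinct): (0,0) (0,2) (0,3) (0,4) (1,1) (1,2) (1,3) (1,4) (2,0) (2,1) (2,2) (2,3) (2,4) (3,1) (3,2) (3,3) (4,0) (4,2) (4,4)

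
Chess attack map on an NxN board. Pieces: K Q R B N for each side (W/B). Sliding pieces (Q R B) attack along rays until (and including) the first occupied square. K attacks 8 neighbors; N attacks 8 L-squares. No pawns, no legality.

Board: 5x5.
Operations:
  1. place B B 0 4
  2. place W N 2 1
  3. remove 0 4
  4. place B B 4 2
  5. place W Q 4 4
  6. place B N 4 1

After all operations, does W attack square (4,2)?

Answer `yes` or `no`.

Op 1: place BB@(0,4)
Op 2: place WN@(2,1)
Op 3: remove (0,4)
Op 4: place BB@(4,2)
Op 5: place WQ@(4,4)
Op 6: place BN@(4,1)
Per-piece attacks for W:
  WN@(2,1): attacks (3,3) (4,2) (1,3) (0,2) (4,0) (0,0)
  WQ@(4,4): attacks (4,3) (4,2) (3,4) (2,4) (1,4) (0,4) (3,3) (2,2) (1,1) (0,0) [ray(0,-1) blocked at (4,2)]
W attacks (4,2): yes

Answer: yes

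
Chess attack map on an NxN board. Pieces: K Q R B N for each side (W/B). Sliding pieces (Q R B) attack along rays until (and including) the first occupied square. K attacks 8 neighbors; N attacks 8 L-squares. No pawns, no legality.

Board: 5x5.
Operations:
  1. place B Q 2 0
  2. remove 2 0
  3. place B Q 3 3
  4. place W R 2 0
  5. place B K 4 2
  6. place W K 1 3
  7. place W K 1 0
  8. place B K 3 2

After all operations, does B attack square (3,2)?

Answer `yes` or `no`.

Op 1: place BQ@(2,0)
Op 2: remove (2,0)
Op 3: place BQ@(3,3)
Op 4: place WR@(2,0)
Op 5: place BK@(4,2)
Op 6: place WK@(1,3)
Op 7: place WK@(1,0)
Op 8: place BK@(3,2)
Per-piece attacks for B:
  BK@(3,2): attacks (3,3) (3,1) (4,2) (2,2) (4,3) (4,1) (2,3) (2,1)
  BQ@(3,3): attacks (3,4) (3,2) (4,3) (2,3) (1,3) (4,4) (4,2) (2,4) (2,2) (1,1) (0,0) [ray(0,-1) blocked at (3,2); ray(-1,0) blocked at (1,3); ray(1,-1) blocked at (4,2)]
  BK@(4,2): attacks (4,3) (4,1) (3,2) (3,3) (3,1)
B attacks (3,2): yes

Answer: yes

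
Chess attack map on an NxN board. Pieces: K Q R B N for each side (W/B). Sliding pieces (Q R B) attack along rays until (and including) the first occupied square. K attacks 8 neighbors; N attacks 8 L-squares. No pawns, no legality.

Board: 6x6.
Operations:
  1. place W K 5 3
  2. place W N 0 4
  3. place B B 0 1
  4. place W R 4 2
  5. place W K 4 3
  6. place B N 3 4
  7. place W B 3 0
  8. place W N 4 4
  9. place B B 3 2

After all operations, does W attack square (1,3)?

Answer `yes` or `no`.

Answer: no

Derivation:
Op 1: place WK@(5,3)
Op 2: place WN@(0,4)
Op 3: place BB@(0,1)
Op 4: place WR@(4,2)
Op 5: place WK@(4,3)
Op 6: place BN@(3,4)
Op 7: place WB@(3,0)
Op 8: place WN@(4,4)
Op 9: place BB@(3,2)
Per-piece attacks for W:
  WN@(0,4): attacks (2,5) (1,2) (2,3)
  WB@(3,0): attacks (4,1) (5,2) (2,1) (1,2) (0,3)
  WR@(4,2): attacks (4,3) (4,1) (4,0) (5,2) (3,2) [ray(0,1) blocked at (4,3); ray(-1,0) blocked at (3,2)]
  WK@(4,3): attacks (4,4) (4,2) (5,3) (3,3) (5,4) (5,2) (3,4) (3,2)
  WN@(4,4): attacks (2,5) (5,2) (3,2) (2,3)
  WK@(5,3): attacks (5,4) (5,2) (4,3) (4,4) (4,2)
W attacks (1,3): no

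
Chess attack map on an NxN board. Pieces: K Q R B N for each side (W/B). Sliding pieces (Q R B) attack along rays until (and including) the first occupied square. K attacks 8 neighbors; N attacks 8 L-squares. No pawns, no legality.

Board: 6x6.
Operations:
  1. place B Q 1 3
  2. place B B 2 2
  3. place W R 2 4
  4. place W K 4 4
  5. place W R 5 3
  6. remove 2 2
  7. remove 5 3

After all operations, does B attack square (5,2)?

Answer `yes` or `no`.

Op 1: place BQ@(1,3)
Op 2: place BB@(2,2)
Op 3: place WR@(2,4)
Op 4: place WK@(4,4)
Op 5: place WR@(5,3)
Op 6: remove (2,2)
Op 7: remove (5,3)
Per-piece attacks for B:
  BQ@(1,3): attacks (1,4) (1,5) (1,2) (1,1) (1,0) (2,3) (3,3) (4,3) (5,3) (0,3) (2,4) (2,2) (3,1) (4,0) (0,4) (0,2) [ray(1,1) blocked at (2,4)]
B attacks (5,2): no

Answer: no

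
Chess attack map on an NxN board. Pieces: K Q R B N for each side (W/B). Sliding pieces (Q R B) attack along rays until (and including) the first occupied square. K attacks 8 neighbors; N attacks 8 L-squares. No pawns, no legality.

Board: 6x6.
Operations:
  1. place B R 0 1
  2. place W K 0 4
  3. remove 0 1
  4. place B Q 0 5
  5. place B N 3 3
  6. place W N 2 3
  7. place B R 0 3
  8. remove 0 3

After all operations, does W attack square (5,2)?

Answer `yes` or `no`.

Answer: no

Derivation:
Op 1: place BR@(0,1)
Op 2: place WK@(0,4)
Op 3: remove (0,1)
Op 4: place BQ@(0,5)
Op 5: place BN@(3,3)
Op 6: place WN@(2,3)
Op 7: place BR@(0,3)
Op 8: remove (0,3)
Per-piece attacks for W:
  WK@(0,4): attacks (0,5) (0,3) (1,4) (1,5) (1,3)
  WN@(2,3): attacks (3,5) (4,4) (1,5) (0,4) (3,1) (4,2) (1,1) (0,2)
W attacks (5,2): no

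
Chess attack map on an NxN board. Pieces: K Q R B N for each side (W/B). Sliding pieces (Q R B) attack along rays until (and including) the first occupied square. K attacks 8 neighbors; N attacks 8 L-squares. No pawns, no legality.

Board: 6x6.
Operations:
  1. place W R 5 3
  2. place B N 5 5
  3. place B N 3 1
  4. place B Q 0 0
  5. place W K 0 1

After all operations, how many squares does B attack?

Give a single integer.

Answer: 16

Derivation:
Op 1: place WR@(5,3)
Op 2: place BN@(5,5)
Op 3: place BN@(3,1)
Op 4: place BQ@(0,0)
Op 5: place WK@(0,1)
Per-piece attacks for B:
  BQ@(0,0): attacks (0,1) (1,0) (2,0) (3,0) (4,0) (5,0) (1,1) (2,2) (3,3) (4,4) (5,5) [ray(0,1) blocked at (0,1); ray(1,1) blocked at (5,5)]
  BN@(3,1): attacks (4,3) (5,2) (2,3) (1,2) (5,0) (1,0)
  BN@(5,5): attacks (4,3) (3,4)
Union (16 distinct): (0,1) (1,0) (1,1) (1,2) (2,0) (2,2) (2,3) (3,0) (3,3) (3,4) (4,0) (4,3) (4,4) (5,0) (5,2) (5,5)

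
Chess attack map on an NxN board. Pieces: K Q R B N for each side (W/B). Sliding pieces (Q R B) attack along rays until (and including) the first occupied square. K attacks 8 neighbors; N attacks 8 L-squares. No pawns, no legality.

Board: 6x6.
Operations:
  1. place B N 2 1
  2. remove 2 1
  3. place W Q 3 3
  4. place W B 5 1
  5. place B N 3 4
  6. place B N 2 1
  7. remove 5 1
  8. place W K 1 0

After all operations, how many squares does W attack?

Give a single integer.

Answer: 21

Derivation:
Op 1: place BN@(2,1)
Op 2: remove (2,1)
Op 3: place WQ@(3,3)
Op 4: place WB@(5,1)
Op 5: place BN@(3,4)
Op 6: place BN@(2,1)
Op 7: remove (5,1)
Op 8: place WK@(1,0)
Per-piece attacks for W:
  WK@(1,0): attacks (1,1) (2,0) (0,0) (2,1) (0,1)
  WQ@(3,3): attacks (3,4) (3,2) (3,1) (3,0) (4,3) (5,3) (2,3) (1,3) (0,3) (4,4) (5,5) (4,2) (5,1) (2,4) (1,5) (2,2) (1,1) (0,0) [ray(0,1) blocked at (3,4)]
Union (21 distinct): (0,0) (0,1) (0,3) (1,1) (1,3) (1,5) (2,0) (2,1) (2,2) (2,3) (2,4) (3,0) (3,1) (3,2) (3,4) (4,2) (4,3) (4,4) (5,1) (5,3) (5,5)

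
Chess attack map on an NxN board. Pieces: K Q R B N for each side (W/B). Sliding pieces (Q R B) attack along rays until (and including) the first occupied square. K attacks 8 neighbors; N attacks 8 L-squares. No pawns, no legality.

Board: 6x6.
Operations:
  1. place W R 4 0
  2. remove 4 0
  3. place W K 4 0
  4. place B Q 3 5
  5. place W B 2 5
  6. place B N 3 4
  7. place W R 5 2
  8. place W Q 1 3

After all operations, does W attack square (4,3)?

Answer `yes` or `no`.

Op 1: place WR@(4,0)
Op 2: remove (4,0)
Op 3: place WK@(4,0)
Op 4: place BQ@(3,5)
Op 5: place WB@(2,5)
Op 6: place BN@(3,4)
Op 7: place WR@(5,2)
Op 8: place WQ@(1,3)
Per-piece attacks for W:
  WQ@(1,3): attacks (1,4) (1,5) (1,2) (1,1) (1,0) (2,3) (3,3) (4,3) (5,3) (0,3) (2,4) (3,5) (2,2) (3,1) (4,0) (0,4) (0,2) [ray(1,1) blocked at (3,5); ray(1,-1) blocked at (4,0)]
  WB@(2,5): attacks (3,4) (1,4) (0,3) [ray(1,-1) blocked at (3,4)]
  WK@(4,0): attacks (4,1) (5,0) (3,0) (5,1) (3,1)
  WR@(5,2): attacks (5,3) (5,4) (5,5) (5,1) (5,0) (4,2) (3,2) (2,2) (1,2) (0,2)
W attacks (4,3): yes

Answer: yes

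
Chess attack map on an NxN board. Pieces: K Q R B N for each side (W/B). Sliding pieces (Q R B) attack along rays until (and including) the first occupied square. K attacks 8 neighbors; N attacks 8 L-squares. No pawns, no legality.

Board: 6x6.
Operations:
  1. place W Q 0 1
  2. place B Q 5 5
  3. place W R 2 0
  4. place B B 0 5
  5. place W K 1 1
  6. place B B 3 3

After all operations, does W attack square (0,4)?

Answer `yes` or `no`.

Answer: yes

Derivation:
Op 1: place WQ@(0,1)
Op 2: place BQ@(5,5)
Op 3: place WR@(2,0)
Op 4: place BB@(0,5)
Op 5: place WK@(1,1)
Op 6: place BB@(3,3)
Per-piece attacks for W:
  WQ@(0,1): attacks (0,2) (0,3) (0,4) (0,5) (0,0) (1,1) (1,2) (2,3) (3,4) (4,5) (1,0) [ray(0,1) blocked at (0,5); ray(1,0) blocked at (1,1)]
  WK@(1,1): attacks (1,2) (1,0) (2,1) (0,1) (2,2) (2,0) (0,2) (0,0)
  WR@(2,0): attacks (2,1) (2,2) (2,3) (2,4) (2,5) (3,0) (4,0) (5,0) (1,0) (0,0)
W attacks (0,4): yes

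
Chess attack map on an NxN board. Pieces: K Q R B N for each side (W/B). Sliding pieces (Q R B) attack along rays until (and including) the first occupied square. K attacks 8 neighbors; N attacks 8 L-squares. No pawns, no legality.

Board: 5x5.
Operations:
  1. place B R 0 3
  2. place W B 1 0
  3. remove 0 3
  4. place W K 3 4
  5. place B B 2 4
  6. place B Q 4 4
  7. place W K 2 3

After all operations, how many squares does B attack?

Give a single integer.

Answer: 11

Derivation:
Op 1: place BR@(0,3)
Op 2: place WB@(1,0)
Op 3: remove (0,3)
Op 4: place WK@(3,4)
Op 5: place BB@(2,4)
Op 6: place BQ@(4,4)
Op 7: place WK@(2,3)
Per-piece attacks for B:
  BB@(2,4): attacks (3,3) (4,2) (1,3) (0,2)
  BQ@(4,4): attacks (4,3) (4,2) (4,1) (4,0) (3,4) (3,3) (2,2) (1,1) (0,0) [ray(-1,0) blocked at (3,4)]
Union (11 distinct): (0,0) (0,2) (1,1) (1,3) (2,2) (3,3) (3,4) (4,0) (4,1) (4,2) (4,3)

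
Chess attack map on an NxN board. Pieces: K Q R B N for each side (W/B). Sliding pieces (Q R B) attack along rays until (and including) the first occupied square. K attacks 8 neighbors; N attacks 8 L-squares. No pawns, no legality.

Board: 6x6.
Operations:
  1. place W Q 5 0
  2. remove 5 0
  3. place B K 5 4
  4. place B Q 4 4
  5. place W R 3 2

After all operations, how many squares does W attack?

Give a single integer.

Answer: 10

Derivation:
Op 1: place WQ@(5,0)
Op 2: remove (5,0)
Op 3: place BK@(5,4)
Op 4: place BQ@(4,4)
Op 5: place WR@(3,2)
Per-piece attacks for W:
  WR@(3,2): attacks (3,3) (3,4) (3,5) (3,1) (3,0) (4,2) (5,2) (2,2) (1,2) (0,2)
Union (10 distinct): (0,2) (1,2) (2,2) (3,0) (3,1) (3,3) (3,4) (3,5) (4,2) (5,2)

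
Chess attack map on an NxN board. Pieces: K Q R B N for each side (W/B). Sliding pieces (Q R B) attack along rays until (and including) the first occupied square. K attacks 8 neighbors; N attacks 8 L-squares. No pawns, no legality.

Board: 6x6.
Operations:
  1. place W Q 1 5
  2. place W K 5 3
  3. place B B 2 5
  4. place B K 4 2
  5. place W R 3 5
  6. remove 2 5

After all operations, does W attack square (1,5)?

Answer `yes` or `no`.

Answer: yes

Derivation:
Op 1: place WQ@(1,5)
Op 2: place WK@(5,3)
Op 3: place BB@(2,5)
Op 4: place BK@(4,2)
Op 5: place WR@(3,5)
Op 6: remove (2,5)
Per-piece attacks for W:
  WQ@(1,5): attacks (1,4) (1,3) (1,2) (1,1) (1,0) (2,5) (3,5) (0,5) (2,4) (3,3) (4,2) (0,4) [ray(1,0) blocked at (3,5); ray(1,-1) blocked at (4,2)]
  WR@(3,5): attacks (3,4) (3,3) (3,2) (3,1) (3,0) (4,5) (5,5) (2,5) (1,5) [ray(-1,0) blocked at (1,5)]
  WK@(5,3): attacks (5,4) (5,2) (4,3) (4,4) (4,2)
W attacks (1,5): yes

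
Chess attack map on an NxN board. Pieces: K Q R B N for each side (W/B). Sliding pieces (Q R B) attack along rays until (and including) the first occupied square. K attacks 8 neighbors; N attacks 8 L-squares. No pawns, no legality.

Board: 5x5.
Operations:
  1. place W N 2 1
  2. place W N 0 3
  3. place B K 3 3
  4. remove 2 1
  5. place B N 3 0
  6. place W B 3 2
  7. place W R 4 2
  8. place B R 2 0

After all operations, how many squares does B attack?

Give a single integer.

Answer: 13

Derivation:
Op 1: place WN@(2,1)
Op 2: place WN@(0,3)
Op 3: place BK@(3,3)
Op 4: remove (2,1)
Op 5: place BN@(3,0)
Op 6: place WB@(3,2)
Op 7: place WR@(4,2)
Op 8: place BR@(2,0)
Per-piece attacks for B:
  BR@(2,0): attacks (2,1) (2,2) (2,3) (2,4) (3,0) (1,0) (0,0) [ray(1,0) blocked at (3,0)]
  BN@(3,0): attacks (4,2) (2,2) (1,1)
  BK@(3,3): attacks (3,4) (3,2) (4,3) (2,3) (4,4) (4,2) (2,4) (2,2)
Union (13 distinct): (0,0) (1,0) (1,1) (2,1) (2,2) (2,3) (2,4) (3,0) (3,2) (3,4) (4,2) (4,3) (4,4)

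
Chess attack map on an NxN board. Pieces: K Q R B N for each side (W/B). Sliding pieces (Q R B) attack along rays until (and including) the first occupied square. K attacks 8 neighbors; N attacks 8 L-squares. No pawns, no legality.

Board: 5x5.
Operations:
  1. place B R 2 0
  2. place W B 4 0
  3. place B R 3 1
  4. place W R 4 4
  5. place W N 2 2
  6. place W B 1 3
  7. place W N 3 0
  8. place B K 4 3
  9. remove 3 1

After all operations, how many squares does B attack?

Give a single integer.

Answer: 10

Derivation:
Op 1: place BR@(2,0)
Op 2: place WB@(4,0)
Op 3: place BR@(3,1)
Op 4: place WR@(4,4)
Op 5: place WN@(2,2)
Op 6: place WB@(1,3)
Op 7: place WN@(3,0)
Op 8: place BK@(4,3)
Op 9: remove (3,1)
Per-piece attacks for B:
  BR@(2,0): attacks (2,1) (2,2) (3,0) (1,0) (0,0) [ray(0,1) blocked at (2,2); ray(1,0) blocked at (3,0)]
  BK@(4,3): attacks (4,4) (4,2) (3,3) (3,4) (3,2)
Union (10 distinct): (0,0) (1,0) (2,1) (2,2) (3,0) (3,2) (3,3) (3,4) (4,2) (4,4)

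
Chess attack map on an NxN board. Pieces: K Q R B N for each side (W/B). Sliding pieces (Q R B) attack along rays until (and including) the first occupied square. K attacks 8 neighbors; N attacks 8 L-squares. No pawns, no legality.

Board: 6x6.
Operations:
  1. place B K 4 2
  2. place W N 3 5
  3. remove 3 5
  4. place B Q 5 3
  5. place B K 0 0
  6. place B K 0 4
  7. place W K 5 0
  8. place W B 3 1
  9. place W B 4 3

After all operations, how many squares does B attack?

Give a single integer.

Op 1: place BK@(4,2)
Op 2: place WN@(3,5)
Op 3: remove (3,5)
Op 4: place BQ@(5,3)
Op 5: place BK@(0,0)
Op 6: place BK@(0,4)
Op 7: place WK@(5,0)
Op 8: place WB@(3,1)
Op 9: place WB@(4,3)
Per-piece attacks for B:
  BK@(0,0): attacks (0,1) (1,0) (1,1)
  BK@(0,4): attacks (0,5) (0,3) (1,4) (1,5) (1,3)
  BK@(4,2): attacks (4,3) (4,1) (5,2) (3,2) (5,3) (5,1) (3,3) (3,1)
  BQ@(5,3): attacks (5,4) (5,5) (5,2) (5,1) (5,0) (4,3) (4,4) (3,5) (4,2) [ray(0,-1) blocked at (5,0); ray(-1,0) blocked at (4,3); ray(-1,-1) blocked at (4,2)]
Union (22 distinct): (0,1) (0,3) (0,5) (1,0) (1,1) (1,3) (1,4) (1,5) (3,1) (3,2) (3,3) (3,5) (4,1) (4,2) (4,3) (4,4) (5,0) (5,1) (5,2) (5,3) (5,4) (5,5)

Answer: 22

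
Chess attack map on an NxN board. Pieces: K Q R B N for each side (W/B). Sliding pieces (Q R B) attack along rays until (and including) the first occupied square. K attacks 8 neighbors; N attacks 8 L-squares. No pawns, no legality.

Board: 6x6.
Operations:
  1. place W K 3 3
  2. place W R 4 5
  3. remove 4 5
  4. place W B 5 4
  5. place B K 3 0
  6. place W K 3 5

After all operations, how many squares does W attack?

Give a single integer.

Op 1: place WK@(3,3)
Op 2: place WR@(4,5)
Op 3: remove (4,5)
Op 4: place WB@(5,4)
Op 5: place BK@(3,0)
Op 6: place WK@(3,5)
Per-piece attacks for W:
  WK@(3,3): attacks (3,4) (3,2) (4,3) (2,3) (4,4) (4,2) (2,4) (2,2)
  WK@(3,5): attacks (3,4) (4,5) (2,5) (4,4) (2,4)
  WB@(5,4): attacks (4,5) (4,3) (3,2) (2,1) (1,0)
Union (12 distinct): (1,0) (2,1) (2,2) (2,3) (2,4) (2,5) (3,2) (3,4) (4,2) (4,3) (4,4) (4,5)

Answer: 12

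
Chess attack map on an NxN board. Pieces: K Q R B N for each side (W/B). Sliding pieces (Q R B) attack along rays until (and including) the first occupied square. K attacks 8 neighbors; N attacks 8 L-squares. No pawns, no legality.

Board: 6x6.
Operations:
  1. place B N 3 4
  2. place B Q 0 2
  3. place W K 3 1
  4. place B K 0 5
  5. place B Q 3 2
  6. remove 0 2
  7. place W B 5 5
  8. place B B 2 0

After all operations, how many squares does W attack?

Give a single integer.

Op 1: place BN@(3,4)
Op 2: place BQ@(0,2)
Op 3: place WK@(3,1)
Op 4: place BK@(0,5)
Op 5: place BQ@(3,2)
Op 6: remove (0,2)
Op 7: place WB@(5,5)
Op 8: place BB@(2,0)
Per-piece attacks for W:
  WK@(3,1): attacks (3,2) (3,0) (4,1) (2,1) (4,2) (4,0) (2,2) (2,0)
  WB@(5,5): attacks (4,4) (3,3) (2,2) (1,1) (0,0)
Union (12 distinct): (0,0) (1,1) (2,0) (2,1) (2,2) (3,0) (3,2) (3,3) (4,0) (4,1) (4,2) (4,4)

Answer: 12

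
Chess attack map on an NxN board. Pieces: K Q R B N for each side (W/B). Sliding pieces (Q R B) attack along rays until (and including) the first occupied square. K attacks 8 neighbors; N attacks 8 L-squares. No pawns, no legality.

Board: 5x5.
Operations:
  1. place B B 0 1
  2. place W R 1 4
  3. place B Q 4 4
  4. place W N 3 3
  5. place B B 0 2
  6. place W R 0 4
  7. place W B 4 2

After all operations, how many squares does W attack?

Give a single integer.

Op 1: place BB@(0,1)
Op 2: place WR@(1,4)
Op 3: place BQ@(4,4)
Op 4: place WN@(3,3)
Op 5: place BB@(0,2)
Op 6: place WR@(0,4)
Op 7: place WB@(4,2)
Per-piece attacks for W:
  WR@(0,4): attacks (0,3) (0,2) (1,4) [ray(0,-1) blocked at (0,2); ray(1,0) blocked at (1,4)]
  WR@(1,4): attacks (1,3) (1,2) (1,1) (1,0) (2,4) (3,4) (4,4) (0,4) [ray(1,0) blocked at (4,4); ray(-1,0) blocked at (0,4)]
  WN@(3,3): attacks (1,4) (4,1) (2,1) (1,2)
  WB@(4,2): attacks (3,3) (3,1) (2,0) [ray(-1,1) blocked at (3,3)]
Union (16 distinct): (0,2) (0,3) (0,4) (1,0) (1,1) (1,2) (1,3) (1,4) (2,0) (2,1) (2,4) (3,1) (3,3) (3,4) (4,1) (4,4)

Answer: 16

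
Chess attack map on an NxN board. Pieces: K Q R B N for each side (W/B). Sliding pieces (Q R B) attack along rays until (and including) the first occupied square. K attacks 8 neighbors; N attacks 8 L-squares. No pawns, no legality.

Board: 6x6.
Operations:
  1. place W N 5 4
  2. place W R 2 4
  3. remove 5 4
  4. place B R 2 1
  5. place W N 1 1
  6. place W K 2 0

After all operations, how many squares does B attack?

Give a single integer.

Op 1: place WN@(5,4)
Op 2: place WR@(2,4)
Op 3: remove (5,4)
Op 4: place BR@(2,1)
Op 5: place WN@(1,1)
Op 6: place WK@(2,0)
Per-piece attacks for B:
  BR@(2,1): attacks (2,2) (2,3) (2,4) (2,0) (3,1) (4,1) (5,1) (1,1) [ray(0,1) blocked at (2,4); ray(0,-1) blocked at (2,0); ray(-1,0) blocked at (1,1)]
Union (8 distinct): (1,1) (2,0) (2,2) (2,3) (2,4) (3,1) (4,1) (5,1)

Answer: 8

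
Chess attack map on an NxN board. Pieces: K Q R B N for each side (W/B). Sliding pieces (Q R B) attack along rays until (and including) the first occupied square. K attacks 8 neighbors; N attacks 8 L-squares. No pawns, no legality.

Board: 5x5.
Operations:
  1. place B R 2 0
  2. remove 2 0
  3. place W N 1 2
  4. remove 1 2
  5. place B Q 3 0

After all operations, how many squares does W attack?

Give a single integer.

Answer: 0

Derivation:
Op 1: place BR@(2,0)
Op 2: remove (2,0)
Op 3: place WN@(1,2)
Op 4: remove (1,2)
Op 5: place BQ@(3,0)
Per-piece attacks for W:
Union (0 distinct): (none)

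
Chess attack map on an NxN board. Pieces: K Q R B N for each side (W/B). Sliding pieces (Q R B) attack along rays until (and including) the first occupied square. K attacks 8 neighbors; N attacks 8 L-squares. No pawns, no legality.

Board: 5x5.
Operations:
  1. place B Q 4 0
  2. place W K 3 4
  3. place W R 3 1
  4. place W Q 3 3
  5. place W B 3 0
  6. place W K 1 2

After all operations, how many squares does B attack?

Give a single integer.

Op 1: place BQ@(4,0)
Op 2: place WK@(3,4)
Op 3: place WR@(3,1)
Op 4: place WQ@(3,3)
Op 5: place WB@(3,0)
Op 6: place WK@(1,2)
Per-piece attacks for B:
  BQ@(4,0): attacks (4,1) (4,2) (4,3) (4,4) (3,0) (3,1) [ray(-1,0) blocked at (3,0); ray(-1,1) blocked at (3,1)]
Union (6 distinct): (3,0) (3,1) (4,1) (4,2) (4,3) (4,4)

Answer: 6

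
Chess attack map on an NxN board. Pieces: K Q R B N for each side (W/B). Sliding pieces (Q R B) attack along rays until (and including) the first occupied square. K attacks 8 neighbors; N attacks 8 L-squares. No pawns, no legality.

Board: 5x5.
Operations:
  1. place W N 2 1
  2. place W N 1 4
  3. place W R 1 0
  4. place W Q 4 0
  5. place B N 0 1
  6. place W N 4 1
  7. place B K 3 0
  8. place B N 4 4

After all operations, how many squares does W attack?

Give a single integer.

Op 1: place WN@(2,1)
Op 2: place WN@(1,4)
Op 3: place WR@(1,0)
Op 4: place WQ@(4,0)
Op 5: place BN@(0,1)
Op 6: place WN@(4,1)
Op 7: place BK@(3,0)
Op 8: place BN@(4,4)
Per-piece attacks for W:
  WR@(1,0): attacks (1,1) (1,2) (1,3) (1,4) (2,0) (3,0) (0,0) [ray(0,1) blocked at (1,4); ray(1,0) blocked at (3,0)]
  WN@(1,4): attacks (2,2) (3,3) (0,2)
  WN@(2,1): attacks (3,3) (4,2) (1,3) (0,2) (4,0) (0,0)
  WQ@(4,0): attacks (4,1) (3,0) (3,1) (2,2) (1,3) (0,4) [ray(0,1) blocked at (4,1); ray(-1,0) blocked at (3,0)]
  WN@(4,1): attacks (3,3) (2,2) (2,0)
Union (15 distinct): (0,0) (0,2) (0,4) (1,1) (1,2) (1,3) (1,4) (2,0) (2,2) (3,0) (3,1) (3,3) (4,0) (4,1) (4,2)

Answer: 15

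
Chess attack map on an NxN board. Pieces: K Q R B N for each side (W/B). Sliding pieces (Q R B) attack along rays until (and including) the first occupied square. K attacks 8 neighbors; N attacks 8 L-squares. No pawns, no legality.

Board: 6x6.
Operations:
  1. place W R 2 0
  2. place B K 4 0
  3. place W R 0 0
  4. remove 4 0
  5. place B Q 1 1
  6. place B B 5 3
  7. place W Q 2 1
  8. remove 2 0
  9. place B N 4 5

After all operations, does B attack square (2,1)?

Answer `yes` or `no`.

Op 1: place WR@(2,0)
Op 2: place BK@(4,0)
Op 3: place WR@(0,0)
Op 4: remove (4,0)
Op 5: place BQ@(1,1)
Op 6: place BB@(5,3)
Op 7: place WQ@(2,1)
Op 8: remove (2,0)
Op 9: place BN@(4,5)
Per-piece attacks for B:
  BQ@(1,1): attacks (1,2) (1,3) (1,4) (1,5) (1,0) (2,1) (0,1) (2,2) (3,3) (4,4) (5,5) (2,0) (0,2) (0,0) [ray(1,0) blocked at (2,1); ray(-1,-1) blocked at (0,0)]
  BN@(4,5): attacks (5,3) (3,3) (2,4)
  BB@(5,3): attacks (4,4) (3,5) (4,2) (3,1) (2,0)
B attacks (2,1): yes

Answer: yes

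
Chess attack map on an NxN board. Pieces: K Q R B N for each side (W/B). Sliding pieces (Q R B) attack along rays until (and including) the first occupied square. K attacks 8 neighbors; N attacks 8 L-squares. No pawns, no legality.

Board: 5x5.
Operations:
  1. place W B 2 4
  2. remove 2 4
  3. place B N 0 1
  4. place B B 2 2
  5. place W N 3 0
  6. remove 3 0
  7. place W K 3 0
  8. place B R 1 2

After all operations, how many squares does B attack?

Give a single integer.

Op 1: place WB@(2,4)
Op 2: remove (2,4)
Op 3: place BN@(0,1)
Op 4: place BB@(2,2)
Op 5: place WN@(3,0)
Op 6: remove (3,0)
Op 7: place WK@(3,0)
Op 8: place BR@(1,2)
Per-piece attacks for B:
  BN@(0,1): attacks (1,3) (2,2) (2,0)
  BR@(1,2): attacks (1,3) (1,4) (1,1) (1,0) (2,2) (0,2) [ray(1,0) blocked at (2,2)]
  BB@(2,2): attacks (3,3) (4,4) (3,1) (4,0) (1,3) (0,4) (1,1) (0,0)
Union (13 distinct): (0,0) (0,2) (0,4) (1,0) (1,1) (1,3) (1,4) (2,0) (2,2) (3,1) (3,3) (4,0) (4,4)

Answer: 13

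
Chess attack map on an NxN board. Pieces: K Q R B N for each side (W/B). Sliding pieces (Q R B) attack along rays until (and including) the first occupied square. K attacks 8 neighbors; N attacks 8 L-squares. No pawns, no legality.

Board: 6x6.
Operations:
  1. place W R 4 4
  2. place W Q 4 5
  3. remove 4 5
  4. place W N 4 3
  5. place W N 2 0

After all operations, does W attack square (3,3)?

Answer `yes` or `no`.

Answer: no

Derivation:
Op 1: place WR@(4,4)
Op 2: place WQ@(4,5)
Op 3: remove (4,5)
Op 4: place WN@(4,3)
Op 5: place WN@(2,0)
Per-piece attacks for W:
  WN@(2,0): attacks (3,2) (4,1) (1,2) (0,1)
  WN@(4,3): attacks (5,5) (3,5) (2,4) (5,1) (3,1) (2,2)
  WR@(4,4): attacks (4,5) (4,3) (5,4) (3,4) (2,4) (1,4) (0,4) [ray(0,-1) blocked at (4,3)]
W attacks (3,3): no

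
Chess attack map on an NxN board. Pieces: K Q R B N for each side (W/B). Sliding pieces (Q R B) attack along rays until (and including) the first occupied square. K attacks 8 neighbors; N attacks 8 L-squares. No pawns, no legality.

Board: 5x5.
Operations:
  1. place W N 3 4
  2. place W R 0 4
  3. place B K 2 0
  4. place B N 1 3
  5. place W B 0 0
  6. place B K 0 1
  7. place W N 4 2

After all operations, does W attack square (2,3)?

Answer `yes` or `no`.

Op 1: place WN@(3,4)
Op 2: place WR@(0,4)
Op 3: place BK@(2,0)
Op 4: place BN@(1,3)
Op 5: place WB@(0,0)
Op 6: place BK@(0,1)
Op 7: place WN@(4,2)
Per-piece attacks for W:
  WB@(0,0): attacks (1,1) (2,2) (3,3) (4,4)
  WR@(0,4): attacks (0,3) (0,2) (0,1) (1,4) (2,4) (3,4) [ray(0,-1) blocked at (0,1); ray(1,0) blocked at (3,4)]
  WN@(3,4): attacks (4,2) (2,2) (1,3)
  WN@(4,2): attacks (3,4) (2,3) (3,0) (2,1)
W attacks (2,3): yes

Answer: yes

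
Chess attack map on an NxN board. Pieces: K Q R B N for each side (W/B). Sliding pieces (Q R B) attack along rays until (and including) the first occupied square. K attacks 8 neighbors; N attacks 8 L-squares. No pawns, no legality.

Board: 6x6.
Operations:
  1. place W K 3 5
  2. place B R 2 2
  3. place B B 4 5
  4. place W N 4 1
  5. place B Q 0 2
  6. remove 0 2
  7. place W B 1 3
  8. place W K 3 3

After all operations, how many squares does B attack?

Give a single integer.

Answer: 13

Derivation:
Op 1: place WK@(3,5)
Op 2: place BR@(2,2)
Op 3: place BB@(4,5)
Op 4: place WN@(4,1)
Op 5: place BQ@(0,2)
Op 6: remove (0,2)
Op 7: place WB@(1,3)
Op 8: place WK@(3,3)
Per-piece attacks for B:
  BR@(2,2): attacks (2,3) (2,4) (2,5) (2,1) (2,0) (3,2) (4,2) (5,2) (1,2) (0,2)
  BB@(4,5): attacks (5,4) (3,4) (2,3) (1,2) (0,1)
Union (13 distinct): (0,1) (0,2) (1,2) (2,0) (2,1) (2,3) (2,4) (2,5) (3,2) (3,4) (4,2) (5,2) (5,4)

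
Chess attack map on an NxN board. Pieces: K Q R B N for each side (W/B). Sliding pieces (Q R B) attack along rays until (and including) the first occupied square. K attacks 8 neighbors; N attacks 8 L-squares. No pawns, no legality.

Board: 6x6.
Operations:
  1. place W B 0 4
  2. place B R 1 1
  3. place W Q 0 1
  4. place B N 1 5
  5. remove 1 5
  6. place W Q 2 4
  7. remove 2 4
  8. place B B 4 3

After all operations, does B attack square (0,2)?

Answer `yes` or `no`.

Answer: no

Derivation:
Op 1: place WB@(0,4)
Op 2: place BR@(1,1)
Op 3: place WQ@(0,1)
Op 4: place BN@(1,5)
Op 5: remove (1,5)
Op 6: place WQ@(2,4)
Op 7: remove (2,4)
Op 8: place BB@(4,3)
Per-piece attacks for B:
  BR@(1,1): attacks (1,2) (1,3) (1,4) (1,5) (1,0) (2,1) (3,1) (4,1) (5,1) (0,1) [ray(-1,0) blocked at (0,1)]
  BB@(4,3): attacks (5,4) (5,2) (3,4) (2,5) (3,2) (2,1) (1,0)
B attacks (0,2): no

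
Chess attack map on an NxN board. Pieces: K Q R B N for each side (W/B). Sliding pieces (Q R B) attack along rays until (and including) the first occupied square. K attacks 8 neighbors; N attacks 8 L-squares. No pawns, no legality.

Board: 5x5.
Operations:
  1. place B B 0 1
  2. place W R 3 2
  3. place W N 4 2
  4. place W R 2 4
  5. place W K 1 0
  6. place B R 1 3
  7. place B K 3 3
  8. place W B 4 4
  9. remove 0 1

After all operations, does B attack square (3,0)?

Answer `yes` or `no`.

Answer: no

Derivation:
Op 1: place BB@(0,1)
Op 2: place WR@(3,2)
Op 3: place WN@(4,2)
Op 4: place WR@(2,4)
Op 5: place WK@(1,0)
Op 6: place BR@(1,3)
Op 7: place BK@(3,3)
Op 8: place WB@(4,4)
Op 9: remove (0,1)
Per-piece attacks for B:
  BR@(1,3): attacks (1,4) (1,2) (1,1) (1,0) (2,3) (3,3) (0,3) [ray(0,-1) blocked at (1,0); ray(1,0) blocked at (3,3)]
  BK@(3,3): attacks (3,4) (3,2) (4,3) (2,3) (4,4) (4,2) (2,4) (2,2)
B attacks (3,0): no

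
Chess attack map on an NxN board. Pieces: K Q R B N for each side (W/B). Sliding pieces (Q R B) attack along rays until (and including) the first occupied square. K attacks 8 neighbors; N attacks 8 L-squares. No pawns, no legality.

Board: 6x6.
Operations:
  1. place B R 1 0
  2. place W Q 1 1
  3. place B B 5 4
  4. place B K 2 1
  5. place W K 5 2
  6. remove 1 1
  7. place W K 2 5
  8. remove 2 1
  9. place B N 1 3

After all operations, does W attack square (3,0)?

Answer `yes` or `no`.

Op 1: place BR@(1,0)
Op 2: place WQ@(1,1)
Op 3: place BB@(5,4)
Op 4: place BK@(2,1)
Op 5: place WK@(5,2)
Op 6: remove (1,1)
Op 7: place WK@(2,5)
Op 8: remove (2,1)
Op 9: place BN@(1,3)
Per-piece attacks for W:
  WK@(2,5): attacks (2,4) (3,5) (1,5) (3,4) (1,4)
  WK@(5,2): attacks (5,3) (5,1) (4,2) (4,3) (4,1)
W attacks (3,0): no

Answer: no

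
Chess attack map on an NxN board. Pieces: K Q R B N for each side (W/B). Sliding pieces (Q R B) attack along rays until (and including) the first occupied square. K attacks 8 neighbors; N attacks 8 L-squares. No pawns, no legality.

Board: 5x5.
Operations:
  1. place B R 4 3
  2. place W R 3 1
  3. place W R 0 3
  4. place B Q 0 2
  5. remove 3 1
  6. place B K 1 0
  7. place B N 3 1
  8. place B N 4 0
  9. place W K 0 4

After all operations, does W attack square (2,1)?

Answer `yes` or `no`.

Answer: no

Derivation:
Op 1: place BR@(4,3)
Op 2: place WR@(3,1)
Op 3: place WR@(0,3)
Op 4: place BQ@(0,2)
Op 5: remove (3,1)
Op 6: place BK@(1,0)
Op 7: place BN@(3,1)
Op 8: place BN@(4,0)
Op 9: place WK@(0,4)
Per-piece attacks for W:
  WR@(0,3): attacks (0,4) (0,2) (1,3) (2,3) (3,3) (4,3) [ray(0,1) blocked at (0,4); ray(0,-1) blocked at (0,2); ray(1,0) blocked at (4,3)]
  WK@(0,4): attacks (0,3) (1,4) (1,3)
W attacks (2,1): no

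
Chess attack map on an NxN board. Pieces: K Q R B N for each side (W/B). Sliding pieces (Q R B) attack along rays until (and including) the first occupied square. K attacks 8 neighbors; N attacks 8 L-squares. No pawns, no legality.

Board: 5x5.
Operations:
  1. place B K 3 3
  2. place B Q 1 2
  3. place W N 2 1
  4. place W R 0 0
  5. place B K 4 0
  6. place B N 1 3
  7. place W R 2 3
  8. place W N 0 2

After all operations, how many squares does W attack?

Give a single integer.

Answer: 15

Derivation:
Op 1: place BK@(3,3)
Op 2: place BQ@(1,2)
Op 3: place WN@(2,1)
Op 4: place WR@(0,0)
Op 5: place BK@(4,0)
Op 6: place BN@(1,3)
Op 7: place WR@(2,3)
Op 8: place WN@(0,2)
Per-piece attacks for W:
  WR@(0,0): attacks (0,1) (0,2) (1,0) (2,0) (3,0) (4,0) [ray(0,1) blocked at (0,2); ray(1,0) blocked at (4,0)]
  WN@(0,2): attacks (1,4) (2,3) (1,0) (2,1)
  WN@(2,1): attacks (3,3) (4,2) (1,3) (0,2) (4,0) (0,0)
  WR@(2,3): attacks (2,4) (2,2) (2,1) (3,3) (1,3) [ray(0,-1) blocked at (2,1); ray(1,0) blocked at (3,3); ray(-1,0) blocked at (1,3)]
Union (15 distinct): (0,0) (0,1) (0,2) (1,0) (1,3) (1,4) (2,0) (2,1) (2,2) (2,3) (2,4) (3,0) (3,3) (4,0) (4,2)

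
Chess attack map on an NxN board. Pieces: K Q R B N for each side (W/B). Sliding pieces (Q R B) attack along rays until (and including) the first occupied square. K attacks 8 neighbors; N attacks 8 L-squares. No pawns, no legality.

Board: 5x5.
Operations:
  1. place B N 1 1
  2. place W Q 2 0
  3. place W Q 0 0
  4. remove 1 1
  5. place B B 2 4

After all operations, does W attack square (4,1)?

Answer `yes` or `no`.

Op 1: place BN@(1,1)
Op 2: place WQ@(2,0)
Op 3: place WQ@(0,0)
Op 4: remove (1,1)
Op 5: place BB@(2,4)
Per-piece attacks for W:
  WQ@(0,0): attacks (0,1) (0,2) (0,3) (0,4) (1,0) (2,0) (1,1) (2,2) (3,3) (4,4) [ray(1,0) blocked at (2,0)]
  WQ@(2,0): attacks (2,1) (2,2) (2,3) (2,4) (3,0) (4,0) (1,0) (0,0) (3,1) (4,2) (1,1) (0,2) [ray(0,1) blocked at (2,4); ray(-1,0) blocked at (0,0)]
W attacks (4,1): no

Answer: no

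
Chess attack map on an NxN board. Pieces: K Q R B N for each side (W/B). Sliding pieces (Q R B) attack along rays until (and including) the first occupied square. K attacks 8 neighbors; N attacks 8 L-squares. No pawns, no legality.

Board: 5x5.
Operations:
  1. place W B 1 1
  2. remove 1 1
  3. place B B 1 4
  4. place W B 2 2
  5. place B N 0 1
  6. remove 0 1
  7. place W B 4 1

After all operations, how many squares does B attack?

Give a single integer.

Op 1: place WB@(1,1)
Op 2: remove (1,1)
Op 3: place BB@(1,4)
Op 4: place WB@(2,2)
Op 5: place BN@(0,1)
Op 6: remove (0,1)
Op 7: place WB@(4,1)
Per-piece attacks for B:
  BB@(1,4): attacks (2,3) (3,2) (4,1) (0,3) [ray(1,-1) blocked at (4,1)]
Union (4 distinct): (0,3) (2,3) (3,2) (4,1)

Answer: 4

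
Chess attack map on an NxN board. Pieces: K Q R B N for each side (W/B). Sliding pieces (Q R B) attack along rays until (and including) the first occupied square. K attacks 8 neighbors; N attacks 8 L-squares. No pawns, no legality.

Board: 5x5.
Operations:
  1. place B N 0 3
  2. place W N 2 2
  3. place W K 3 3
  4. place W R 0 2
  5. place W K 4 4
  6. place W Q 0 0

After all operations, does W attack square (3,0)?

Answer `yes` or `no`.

Op 1: place BN@(0,3)
Op 2: place WN@(2,2)
Op 3: place WK@(3,3)
Op 4: place WR@(0,2)
Op 5: place WK@(4,4)
Op 6: place WQ@(0,0)
Per-piece attacks for W:
  WQ@(0,0): attacks (0,1) (0,2) (1,0) (2,0) (3,0) (4,0) (1,1) (2,2) [ray(0,1) blocked at (0,2); ray(1,1) blocked at (2,2)]
  WR@(0,2): attacks (0,3) (0,1) (0,0) (1,2) (2,2) [ray(0,1) blocked at (0,3); ray(0,-1) blocked at (0,0); ray(1,0) blocked at (2,2)]
  WN@(2,2): attacks (3,4) (4,3) (1,4) (0,3) (3,0) (4,1) (1,0) (0,1)
  WK@(3,3): attacks (3,4) (3,2) (4,3) (2,3) (4,4) (4,2) (2,4) (2,2)
  WK@(4,4): attacks (4,3) (3,4) (3,3)
W attacks (3,0): yes

Answer: yes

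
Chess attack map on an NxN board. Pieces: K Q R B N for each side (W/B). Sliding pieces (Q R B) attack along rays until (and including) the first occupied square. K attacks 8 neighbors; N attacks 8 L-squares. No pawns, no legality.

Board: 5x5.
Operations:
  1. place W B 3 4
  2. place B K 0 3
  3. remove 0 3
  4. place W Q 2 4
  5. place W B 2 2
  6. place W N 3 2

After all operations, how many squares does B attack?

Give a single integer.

Answer: 0

Derivation:
Op 1: place WB@(3,4)
Op 2: place BK@(0,3)
Op 3: remove (0,3)
Op 4: place WQ@(2,4)
Op 5: place WB@(2,2)
Op 6: place WN@(3,2)
Per-piece attacks for B:
Union (0 distinct): (none)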